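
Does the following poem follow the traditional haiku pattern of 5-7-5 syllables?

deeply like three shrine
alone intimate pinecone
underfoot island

Line 1: deeply (2), like (1), three (1), shrine (1) → 5 ✓
Line 2: alone (2), intimate (3), pinecone (2) → 7 ✓
Line 3: underfoot (3), island (2) → 5 ✓

Yes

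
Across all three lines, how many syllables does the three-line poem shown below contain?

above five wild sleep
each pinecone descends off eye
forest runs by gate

17

Line 1: above (2), five (1), wild (1), sleep (1) → 5
Line 2: each (1), pinecone (2), descends (2), off (1), eye (1) → 7
Line 3: forest (2), runs (1), by (1), gate (1) → 5
Total: 5 + 7 + 5 = 17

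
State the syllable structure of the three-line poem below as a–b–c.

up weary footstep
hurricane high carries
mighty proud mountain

5–6–5

Line 1: up(1) + weary(2) + footstep(2) = 5
Line 2: hurricane(3) + high(1) + carries(2) = 6
Line 3: mighty(2) + proud(1) + mountain(2) = 5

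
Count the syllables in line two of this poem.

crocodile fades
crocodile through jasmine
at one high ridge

6

Line two: crocodile (3), through (1), jasmine (2) → 6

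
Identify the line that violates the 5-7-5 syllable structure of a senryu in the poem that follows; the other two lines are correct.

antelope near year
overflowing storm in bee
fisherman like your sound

Line 1: antelope (3), near (1), year (1) → 5 ✓
Line 2: overflowing (4), storm (1), in (1), bee (1) → 7 ✓
Line 3: fisherman (3), like (1), your (1), sound (1) → 6 (expected 5)

Line 3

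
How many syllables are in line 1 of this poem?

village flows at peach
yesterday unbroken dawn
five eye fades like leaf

5

Line 1: village(2) + flows(1) + at(1) + peach(1) = 5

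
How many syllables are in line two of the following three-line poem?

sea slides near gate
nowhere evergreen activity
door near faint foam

9

Line two: "nowhere evergreen activity": 2+3+4 = 9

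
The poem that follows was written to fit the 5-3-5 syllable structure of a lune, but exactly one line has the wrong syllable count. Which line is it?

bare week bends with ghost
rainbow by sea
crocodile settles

Line 1: bare (1), week (1), bends (1), with (1), ghost (1) → 5 ✓
Line 2: rainbow (2), by (1), sea (1) → 4 (expected 3)
Line 3: crocodile (3), settles (2) → 5 ✓

The second line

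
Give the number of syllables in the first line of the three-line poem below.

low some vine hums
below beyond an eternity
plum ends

4

The first line: "low some vine hums": 1+1+1+1 = 4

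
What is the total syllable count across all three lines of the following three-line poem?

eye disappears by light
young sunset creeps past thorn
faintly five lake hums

Line 1: "eye disappears by light": 1+3+1+1 = 6
Line 2: "young sunset creeps past thorn": 1+2+1+1+1 = 6
Line 3: "faintly five lake hums": 2+1+1+1 = 5
Total: 6 + 6 + 5 = 17

17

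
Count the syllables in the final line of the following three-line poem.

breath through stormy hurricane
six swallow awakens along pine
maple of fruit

The final line: "maple of fruit": 2+1+1 = 4

4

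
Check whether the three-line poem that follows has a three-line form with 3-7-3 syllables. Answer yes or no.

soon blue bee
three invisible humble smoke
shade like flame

No

Line 1: "soon blue bee": 1+1+1 = 3 ✓
Line 2: "three invisible humble smoke": 1+4+2+1 = 8 (expected 7)
Line 3: "shade like flame": 1+1+1 = 3 ✓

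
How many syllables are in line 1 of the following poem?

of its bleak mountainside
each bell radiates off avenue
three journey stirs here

Line 1: of (1), its (1), bleak (1), mountainside (3) → 6

6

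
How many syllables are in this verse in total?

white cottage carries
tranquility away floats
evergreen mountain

Line 1: "white cottage carries": 1+2+2 = 5
Line 2: "tranquility away floats": 4+2+1 = 7
Line 3: "evergreen mountain": 3+2 = 5
Total: 5 + 7 + 5 = 17

17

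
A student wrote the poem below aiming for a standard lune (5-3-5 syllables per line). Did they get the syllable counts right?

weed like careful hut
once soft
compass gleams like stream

No

Line 1: weed (1), like (1), careful (2), hut (1) → 5 ✓
Line 2: once (1), soft (1) → 2 (expected 3)
Line 3: compass (2), gleams (1), like (1), stream (1) → 5 ✓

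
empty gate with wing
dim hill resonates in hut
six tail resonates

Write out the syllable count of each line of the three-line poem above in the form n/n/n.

5/7/5

Line 1: "empty gate with wing": 2+1+1+1 = 5
Line 2: "dim hill resonates in hut": 1+1+3+1+1 = 7
Line 3: "six tail resonates": 1+1+3 = 5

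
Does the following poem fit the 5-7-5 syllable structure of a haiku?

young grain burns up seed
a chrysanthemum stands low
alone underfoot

Line 1: young (1), grain (1), burns (1), up (1), seed (1) → 5 ✓
Line 2: a (1), chrysanthemum (4), stands (1), low (1) → 7 ✓
Line 3: alone (2), underfoot (3) → 5 ✓

Yes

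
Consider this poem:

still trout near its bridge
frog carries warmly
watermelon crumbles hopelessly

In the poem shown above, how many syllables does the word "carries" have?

2

"carries" has 2 syllables.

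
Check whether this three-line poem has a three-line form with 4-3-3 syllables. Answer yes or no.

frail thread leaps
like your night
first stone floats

Line 1: frail (1), thread (1), leaps (1) → 3 (expected 4)
Line 2: like (1), your (1), night (1) → 3 ✓
Line 3: first (1), stone (1), floats (1) → 3 ✓

No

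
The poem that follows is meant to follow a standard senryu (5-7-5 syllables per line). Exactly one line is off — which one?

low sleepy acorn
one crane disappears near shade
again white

Line 3

Line 1: "low sleepy acorn": 1+2+2 = 5 ✓
Line 2: "one crane disappears near shade": 1+1+3+1+1 = 7 ✓
Line 3: "again white": 2+1 = 3 (expected 5)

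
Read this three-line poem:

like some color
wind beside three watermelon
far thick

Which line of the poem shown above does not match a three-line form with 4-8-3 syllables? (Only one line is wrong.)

Line 1: "like some color": 1+1+2 = 4 ✓
Line 2: "wind beside three watermelon": 1+2+1+4 = 8 ✓
Line 3: "far thick": 1+1 = 2 (expected 3)

Line 3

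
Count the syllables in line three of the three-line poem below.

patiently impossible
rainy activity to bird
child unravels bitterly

7

Line three: child (1), unravels (3), bitterly (3) → 7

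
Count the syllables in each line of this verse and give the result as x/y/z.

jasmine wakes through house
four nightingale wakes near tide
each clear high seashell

Line 1: jasmine (2), wakes (1), through (1), house (1) → 5
Line 2: four (1), nightingale (3), wakes (1), near (1), tide (1) → 7
Line 3: each (1), clear (1), high (1), seashell (2) → 5

5/7/5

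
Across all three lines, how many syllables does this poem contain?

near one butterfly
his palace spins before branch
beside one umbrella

18

Line 1: "near one butterfly": 1+1+3 = 5
Line 2: "his palace spins before branch": 1+2+1+2+1 = 7
Line 3: "beside one umbrella": 2+1+3 = 6
Total: 5 + 7 + 6 = 18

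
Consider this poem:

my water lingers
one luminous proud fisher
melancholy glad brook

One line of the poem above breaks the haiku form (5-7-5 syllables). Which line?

The third line

Line 1: my (1), water (2), lingers (2) → 5 ✓
Line 2: one (1), luminous (3), proud (1), fisher (2) → 7 ✓
Line 3: melancholy (4), glad (1), brook (1) → 6 (expected 5)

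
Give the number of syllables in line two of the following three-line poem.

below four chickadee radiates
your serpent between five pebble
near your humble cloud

Line two: "your serpent between five pebble": 1+2+2+1+2 = 8

8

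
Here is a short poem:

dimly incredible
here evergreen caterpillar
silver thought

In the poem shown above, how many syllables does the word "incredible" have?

"incredible" has 4 syllables.

4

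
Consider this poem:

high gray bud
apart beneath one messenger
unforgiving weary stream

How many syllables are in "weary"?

2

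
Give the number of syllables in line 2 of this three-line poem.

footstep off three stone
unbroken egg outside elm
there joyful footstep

7

Line 2: unbroken(3) + egg(1) + outside(2) + elm(1) = 7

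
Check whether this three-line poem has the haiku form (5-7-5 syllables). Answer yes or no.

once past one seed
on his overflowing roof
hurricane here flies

Line 1: once (1), past (1), one (1), seed (1) → 4 (expected 5)
Line 2: on (1), his (1), overflowing (4), roof (1) → 7 ✓
Line 3: hurricane (3), here (1), flies (1) → 5 ✓

No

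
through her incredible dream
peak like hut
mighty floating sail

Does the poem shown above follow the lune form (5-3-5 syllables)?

No

Line 1: through(1) + her(1) + incredible(4) + dream(1) = 7 (expected 5)
Line 2: peak(1) + like(1) + hut(1) = 3 ✓
Line 3: mighty(2) + floating(2) + sail(1) = 5 ✓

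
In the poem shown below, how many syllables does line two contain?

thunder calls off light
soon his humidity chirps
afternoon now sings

Line two: soon (1), his (1), humidity (4), chirps (1) → 7

7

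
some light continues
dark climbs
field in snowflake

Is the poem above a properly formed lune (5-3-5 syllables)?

Line 1: some (1), light (1), continues (3) → 5 ✓
Line 2: dark (1), climbs (1) → 2 (expected 3)
Line 3: field (1), in (1), snowflake (2) → 4 (expected 5)

No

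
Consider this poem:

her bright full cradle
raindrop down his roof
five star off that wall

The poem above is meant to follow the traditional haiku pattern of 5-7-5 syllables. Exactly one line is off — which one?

Line 1: her (1), bright (1), full (1), cradle (2) → 5 ✓
Line 2: raindrop (2), down (1), his (1), roof (1) → 5 (expected 7)
Line 3: five (1), star (1), off (1), that (1), wall (1) → 5 ✓

The second line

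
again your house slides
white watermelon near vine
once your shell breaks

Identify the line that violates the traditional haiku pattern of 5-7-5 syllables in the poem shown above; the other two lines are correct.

The third line

Line 1: "again your house slides": 2+1+1+1 = 5 ✓
Line 2: "white watermelon near vine": 1+4+1+1 = 7 ✓
Line 3: "once your shell breaks": 1+1+1+1 = 4 (expected 5)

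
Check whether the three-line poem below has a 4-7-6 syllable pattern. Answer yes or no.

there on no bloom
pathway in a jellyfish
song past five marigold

Yes

Line 1: there (1), on (1), no (1), bloom (1) → 4 ✓
Line 2: pathway (2), in (1), a (1), jellyfish (3) → 7 ✓
Line 3: song (1), past (1), five (1), marigold (3) → 6 ✓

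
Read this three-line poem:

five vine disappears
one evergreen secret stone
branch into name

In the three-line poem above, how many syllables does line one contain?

Line one: five(1) + vine(1) + disappears(3) = 5

5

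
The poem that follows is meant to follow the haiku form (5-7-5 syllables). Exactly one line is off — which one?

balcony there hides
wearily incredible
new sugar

The third line

Line 1: balcony(3) + there(1) + hides(1) = 5 ✓
Line 2: wearily(3) + incredible(4) = 7 ✓
Line 3: new(1) + sugar(2) = 3 (expected 5)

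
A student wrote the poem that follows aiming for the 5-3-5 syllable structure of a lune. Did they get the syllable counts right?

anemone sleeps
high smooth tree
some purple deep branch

Line 1: anemone(4) + sleeps(1) = 5 ✓
Line 2: high(1) + smooth(1) + tree(1) = 3 ✓
Line 3: some(1) + purple(2) + deep(1) + branch(1) = 5 ✓

Yes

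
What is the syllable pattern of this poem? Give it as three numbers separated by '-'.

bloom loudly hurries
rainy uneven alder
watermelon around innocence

Line 1: bloom(1) + loudly(2) + hurries(2) = 5
Line 2: rainy(2) + uneven(3) + alder(2) = 7
Line 3: watermelon(4) + around(2) + innocence(3) = 9

5-7-9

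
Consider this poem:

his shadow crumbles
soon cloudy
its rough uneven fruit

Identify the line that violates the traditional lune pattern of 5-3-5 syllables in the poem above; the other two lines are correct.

The third line

Line 1: "his shadow crumbles": 1+2+2 = 5 ✓
Line 2: "soon cloudy": 1+2 = 3 ✓
Line 3: "its rough uneven fruit": 1+1+3+1 = 6 (expected 5)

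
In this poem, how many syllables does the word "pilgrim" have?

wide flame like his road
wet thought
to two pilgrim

"pilgrim" has 2 syllables.

2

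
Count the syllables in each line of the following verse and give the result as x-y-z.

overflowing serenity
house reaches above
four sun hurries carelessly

Line 1: "overflowing serenity": 4+4 = 8
Line 2: "house reaches above": 1+2+2 = 5
Line 3: "four sun hurries carelessly": 1+1+2+3 = 7

8-5-7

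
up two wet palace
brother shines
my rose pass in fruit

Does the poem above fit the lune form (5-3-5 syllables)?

Line 1: up(1) + two(1) + wet(1) + palace(2) = 5 ✓
Line 2: brother(2) + shines(1) = 3 ✓
Line 3: my(1) + rose(1) + pass(1) + in(1) + fruit(1) = 5 ✓

Yes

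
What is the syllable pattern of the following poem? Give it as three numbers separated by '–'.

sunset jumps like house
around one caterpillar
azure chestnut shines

Line 1: sunset(2) + jumps(1) + like(1) + house(1) = 5
Line 2: around(2) + one(1) + caterpillar(4) = 7
Line 3: azure(2) + chestnut(2) + shines(1) = 5

5–7–5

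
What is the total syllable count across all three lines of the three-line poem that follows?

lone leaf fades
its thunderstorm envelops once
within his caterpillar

Line 1: lone(1) + leaf(1) + fades(1) = 3
Line 2: its(1) + thunderstorm(3) + envelops(3) + once(1) = 8
Line 3: within(2) + his(1) + caterpillar(4) = 7
Total: 3 + 8 + 7 = 18

18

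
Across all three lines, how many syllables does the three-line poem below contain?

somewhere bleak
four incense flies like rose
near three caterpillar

15

Line 1: somewhere(2) + bleak(1) = 3
Line 2: four(1) + incense(2) + flies(1) + like(1) + rose(1) = 6
Line 3: near(1) + three(1) + caterpillar(4) = 6
Total: 3 + 6 + 6 = 15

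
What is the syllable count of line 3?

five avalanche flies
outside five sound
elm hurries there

Line 3: elm(1) + hurries(2) + there(1) = 4

4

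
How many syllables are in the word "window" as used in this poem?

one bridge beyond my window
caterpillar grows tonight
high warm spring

2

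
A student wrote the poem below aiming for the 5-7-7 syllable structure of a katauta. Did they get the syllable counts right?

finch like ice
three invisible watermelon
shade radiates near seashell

Line 1: finch (1), like (1), ice (1) → 3 (expected 5)
Line 2: three (1), invisible (4), watermelon (4) → 9 (expected 7)
Line 3: shade (1), radiates (3), near (1), seashell (2) → 7 ✓

No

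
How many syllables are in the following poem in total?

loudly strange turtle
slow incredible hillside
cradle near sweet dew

Line 1: "loudly strange turtle": 2+1+2 = 5
Line 2: "slow incredible hillside": 1+4+2 = 7
Line 3: "cradle near sweet dew": 2+1+1+1 = 5
Total: 5 + 7 + 5 = 17

17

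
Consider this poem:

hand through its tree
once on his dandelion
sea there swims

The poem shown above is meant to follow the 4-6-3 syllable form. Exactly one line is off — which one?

The second line

Line 1: "hand through its tree": 1+1+1+1 = 4 ✓
Line 2: "once on his dandelion": 1+1+1+4 = 7 (expected 6)
Line 3: "sea there swims": 1+1+1 = 3 ✓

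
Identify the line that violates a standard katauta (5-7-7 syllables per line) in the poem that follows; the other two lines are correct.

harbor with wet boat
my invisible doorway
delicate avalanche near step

Line 1: "harbor with wet boat": 2+1+1+1 = 5 ✓
Line 2: "my invisible doorway": 1+4+2 = 7 ✓
Line 3: "delicate avalanche near step": 3+3+1+1 = 8 (expected 7)

The third line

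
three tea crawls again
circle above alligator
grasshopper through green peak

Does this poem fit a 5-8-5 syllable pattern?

Line 1: three(1) + tea(1) + crawls(1) + again(2) = 5 ✓
Line 2: circle(2) + above(2) + alligator(4) = 8 ✓
Line 3: grasshopper(3) + through(1) + green(1) + peak(1) = 6 (expected 5)

No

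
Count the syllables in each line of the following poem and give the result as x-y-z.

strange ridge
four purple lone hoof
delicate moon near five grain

2-5-7

Line 1: "strange ridge": 1+1 = 2
Line 2: "four purple lone hoof": 1+2+1+1 = 5
Line 3: "delicate moon near five grain": 3+1+1+1+1 = 7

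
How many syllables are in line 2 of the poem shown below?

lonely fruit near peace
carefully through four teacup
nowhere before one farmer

Line 2: carefully(3) + through(1) + four(1) + teacup(2) = 7

7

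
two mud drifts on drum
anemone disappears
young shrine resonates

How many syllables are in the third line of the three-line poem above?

5

The third line: young (1), shrine (1), resonates (3) → 5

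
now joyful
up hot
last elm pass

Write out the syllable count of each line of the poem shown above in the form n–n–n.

3–2–3

Line 1: "now joyful": 1+2 = 3
Line 2: "up hot": 1+1 = 2
Line 3: "last elm pass": 1+1+1 = 3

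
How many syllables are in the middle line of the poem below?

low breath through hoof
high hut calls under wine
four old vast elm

6

The middle line: high(1) + hut(1) + calls(1) + under(2) + wine(1) = 6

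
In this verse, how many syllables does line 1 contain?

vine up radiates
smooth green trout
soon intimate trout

5

Line 1: vine (1), up (1), radiates (3) → 5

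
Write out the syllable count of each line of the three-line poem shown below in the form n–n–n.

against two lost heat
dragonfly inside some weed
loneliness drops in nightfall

Line 1: "against two lost heat": 2+1+1+1 = 5
Line 2: "dragonfly inside some weed": 3+2+1+1 = 7
Line 3: "loneliness drops in nightfall": 3+1+1+2 = 7

5–7–7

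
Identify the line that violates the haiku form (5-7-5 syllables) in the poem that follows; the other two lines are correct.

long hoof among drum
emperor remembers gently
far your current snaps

Line 1: long (1), hoof (1), among (2), drum (1) → 5 ✓
Line 2: emperor (3), remembers (3), gently (2) → 8 (expected 7)
Line 3: far (1), your (1), current (2), snaps (1) → 5 ✓

The second line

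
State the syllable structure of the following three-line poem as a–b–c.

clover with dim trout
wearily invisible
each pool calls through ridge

5–7–5

Line 1: clover (2), with (1), dim (1), trout (1) → 5
Line 2: wearily (3), invisible (4) → 7
Line 3: each (1), pool (1), calls (1), through (1), ridge (1) → 5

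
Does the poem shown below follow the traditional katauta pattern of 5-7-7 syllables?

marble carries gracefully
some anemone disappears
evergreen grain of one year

No

Line 1: marble (2), carries (2), gracefully (3) → 7 (expected 5)
Line 2: some (1), anemone (4), disappears (3) → 8 (expected 7)
Line 3: evergreen (3), grain (1), of (1), one (1), year (1) → 7 ✓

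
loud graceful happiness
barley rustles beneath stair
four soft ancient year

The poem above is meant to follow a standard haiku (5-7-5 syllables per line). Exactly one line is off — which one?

Line 1

Line 1: "loud graceful happiness": 1+2+3 = 6 (expected 5)
Line 2: "barley rustles beneath stair": 2+2+2+1 = 7 ✓
Line 3: "four soft ancient year": 1+1+2+1 = 5 ✓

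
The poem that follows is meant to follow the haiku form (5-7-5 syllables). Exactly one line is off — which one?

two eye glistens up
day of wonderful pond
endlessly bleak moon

Line 2

Line 1: two(1) + eye(1) + glistens(2) + up(1) = 5 ✓
Line 2: day(1) + of(1) + wonderful(3) + pond(1) = 6 (expected 7)
Line 3: endlessly(3) + bleak(1) + moon(1) = 5 ✓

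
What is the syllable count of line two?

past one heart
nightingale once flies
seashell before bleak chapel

Line two: nightingale(3) + once(1) + flies(1) = 5

5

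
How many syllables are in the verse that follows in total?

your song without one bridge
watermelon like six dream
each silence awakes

18

Line 1: your (1), song (1), without (2), one (1), bridge (1) → 6
Line 2: watermelon (4), like (1), six (1), dream (1) → 7
Line 3: each (1), silence (2), awakes (2) → 5
Total: 6 + 7 + 5 = 18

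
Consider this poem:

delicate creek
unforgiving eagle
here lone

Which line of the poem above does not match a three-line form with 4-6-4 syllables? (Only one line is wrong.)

Line 3

Line 1: delicate(3) + creek(1) = 4 ✓
Line 2: unforgiving(4) + eagle(2) = 6 ✓
Line 3: here(1) + lone(1) = 2 (expected 4)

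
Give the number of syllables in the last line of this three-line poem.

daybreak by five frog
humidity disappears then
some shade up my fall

The last line: some (1), shade (1), up (1), my (1), fall (1) → 5

5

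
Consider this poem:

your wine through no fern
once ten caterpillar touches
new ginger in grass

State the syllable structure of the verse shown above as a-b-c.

5-8-5

Line 1: "your wine through no fern": 1+1+1+1+1 = 5
Line 2: "once ten caterpillar touches": 1+1+4+2 = 8
Line 3: "new ginger in grass": 1+2+1+1 = 5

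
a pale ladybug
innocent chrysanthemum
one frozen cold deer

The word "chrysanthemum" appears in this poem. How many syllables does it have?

4

"chrysanthemum" has 4 syllables.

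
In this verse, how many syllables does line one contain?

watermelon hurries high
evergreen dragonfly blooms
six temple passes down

Line one: watermelon(4) + hurries(2) + high(1) = 7

7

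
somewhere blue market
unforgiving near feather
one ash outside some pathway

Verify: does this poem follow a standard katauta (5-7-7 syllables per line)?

Yes

Line 1: somewhere (2), blue (1), market (2) → 5 ✓
Line 2: unforgiving (4), near (1), feather (2) → 7 ✓
Line 3: one (1), ash (1), outside (2), some (1), pathway (2) → 7 ✓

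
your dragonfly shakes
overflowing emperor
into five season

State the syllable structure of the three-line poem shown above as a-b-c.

Line 1: your (1), dragonfly (3), shakes (1) → 5
Line 2: overflowing (4), emperor (3) → 7
Line 3: into (2), five (1), season (2) → 5

5-7-5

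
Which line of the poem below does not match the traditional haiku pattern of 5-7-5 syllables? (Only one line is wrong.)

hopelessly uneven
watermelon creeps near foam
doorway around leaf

Line 1

Line 1: "hopelessly uneven": 3+3 = 6 (expected 5)
Line 2: "watermelon creeps near foam": 4+1+1+1 = 7 ✓
Line 3: "doorway around leaf": 2+2+1 = 5 ✓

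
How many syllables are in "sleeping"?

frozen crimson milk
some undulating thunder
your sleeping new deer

2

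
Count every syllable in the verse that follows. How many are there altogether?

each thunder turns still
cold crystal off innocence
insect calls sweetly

Line 1: each(1) + thunder(2) + turns(1) + still(1) = 5
Line 2: cold(1) + crystal(2) + off(1) + innocence(3) = 7
Line 3: insect(2) + calls(1) + sweetly(2) = 5
Total: 5 + 7 + 5 = 17

17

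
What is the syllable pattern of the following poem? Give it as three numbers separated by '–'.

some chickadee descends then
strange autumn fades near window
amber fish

7–7–3

Line 1: "some chickadee descends then": 1+3+2+1 = 7
Line 2: "strange autumn fades near window": 1+2+1+1+2 = 7
Line 3: "amber fish": 2+1 = 3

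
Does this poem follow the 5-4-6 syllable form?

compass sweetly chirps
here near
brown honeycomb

Line 1: compass (2), sweetly (2), chirps (1) → 5 ✓
Line 2: here (1), near (1) → 2 (expected 4)
Line 3: brown (1), honeycomb (3) → 4 (expected 6)

No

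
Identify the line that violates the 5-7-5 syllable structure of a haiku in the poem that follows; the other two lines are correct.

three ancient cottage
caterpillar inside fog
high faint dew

Line 1: "three ancient cottage": 1+2+2 = 5 ✓
Line 2: "caterpillar inside fog": 4+2+1 = 7 ✓
Line 3: "high faint dew": 1+1+1 = 3 (expected 5)

The third line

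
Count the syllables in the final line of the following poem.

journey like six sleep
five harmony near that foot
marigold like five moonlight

7

The final line: marigold(3) + like(1) + five(1) + moonlight(2) = 7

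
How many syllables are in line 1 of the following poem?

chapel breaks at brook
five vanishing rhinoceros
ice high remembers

5

Line 1: chapel(2) + breaks(1) + at(1) + brook(1) = 5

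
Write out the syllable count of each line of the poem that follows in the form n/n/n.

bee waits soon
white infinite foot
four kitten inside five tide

Line 1: "bee waits soon": 1+1+1 = 3
Line 2: "white infinite foot": 1+3+1 = 5
Line 3: "four kitten inside five tide": 1+2+2+1+1 = 7

3/5/7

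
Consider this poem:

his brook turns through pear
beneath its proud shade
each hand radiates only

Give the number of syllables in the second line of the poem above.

5

The second line: beneath(2) + its(1) + proud(1) + shade(1) = 5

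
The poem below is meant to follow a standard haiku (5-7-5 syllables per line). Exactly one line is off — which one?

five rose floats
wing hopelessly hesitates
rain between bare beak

The first line

Line 1: "five rose floats": 1+1+1 = 3 (expected 5)
Line 2: "wing hopelessly hesitates": 1+3+3 = 7 ✓
Line 3: "rain between bare beak": 1+2+1+1 = 5 ✓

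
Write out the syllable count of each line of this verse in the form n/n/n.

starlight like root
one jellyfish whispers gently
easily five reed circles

4/8/7

Line 1: "starlight like root": 2+1+1 = 4
Line 2: "one jellyfish whispers gently": 1+3+2+2 = 8
Line 3: "easily five reed circles": 3+1+1+2 = 7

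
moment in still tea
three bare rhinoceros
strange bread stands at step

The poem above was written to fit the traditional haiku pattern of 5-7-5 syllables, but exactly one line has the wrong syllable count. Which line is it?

The second line

Line 1: moment (2), in (1), still (1), tea (1) → 5 ✓
Line 2: three (1), bare (1), rhinoceros (4) → 6 (expected 7)
Line 3: strange (1), bread (1), stands (1), at (1), step (1) → 5 ✓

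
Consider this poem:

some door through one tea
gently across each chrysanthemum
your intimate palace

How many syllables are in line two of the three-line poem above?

Line two: gently(2) + across(2) + each(1) + chrysanthemum(4) = 9

9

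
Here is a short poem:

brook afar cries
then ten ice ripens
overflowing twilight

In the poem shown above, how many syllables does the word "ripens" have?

2

"ripens" has 2 syllables.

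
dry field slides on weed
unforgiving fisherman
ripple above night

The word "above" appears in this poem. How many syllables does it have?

2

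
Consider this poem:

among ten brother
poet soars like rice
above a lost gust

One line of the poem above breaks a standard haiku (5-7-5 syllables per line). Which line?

Line 1: among (2), ten (1), brother (2) → 5 ✓
Line 2: poet (2), soars (1), like (1), rice (1) → 5 (expected 7)
Line 3: above (2), a (1), lost (1), gust (1) → 5 ✓

The second line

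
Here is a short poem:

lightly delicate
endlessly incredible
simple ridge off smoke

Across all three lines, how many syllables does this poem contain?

Line 1: "lightly delicate": 2+3 = 5
Line 2: "endlessly incredible": 3+4 = 7
Line 3: "simple ridge off smoke": 2+1+1+1 = 5
Total: 5 + 7 + 5 = 17

17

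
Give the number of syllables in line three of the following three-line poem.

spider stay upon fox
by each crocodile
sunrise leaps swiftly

Line three: "sunrise leaps swiftly": 2+1+2 = 5

5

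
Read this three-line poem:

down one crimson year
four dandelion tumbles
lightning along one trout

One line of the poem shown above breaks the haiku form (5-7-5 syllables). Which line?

Line 3

Line 1: "down one crimson year": 1+1+2+1 = 5 ✓
Line 2: "four dandelion tumbles": 1+4+2 = 7 ✓
Line 3: "lightning along one trout": 2+2+1+1 = 6 (expected 5)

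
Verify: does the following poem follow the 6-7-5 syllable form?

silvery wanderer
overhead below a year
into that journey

Yes

Line 1: silvery (3), wanderer (3) → 6 ✓
Line 2: overhead (3), below (2), a (1), year (1) → 7 ✓
Line 3: into (2), that (1), journey (2) → 5 ✓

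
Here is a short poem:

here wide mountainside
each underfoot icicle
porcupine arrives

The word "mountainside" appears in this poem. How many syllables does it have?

"mountainside" has 3 syllables.

3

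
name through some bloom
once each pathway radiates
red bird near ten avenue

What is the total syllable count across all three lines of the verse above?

18

Line 1: name(1) + through(1) + some(1) + bloom(1) = 4
Line 2: once(1) + each(1) + pathway(2) + radiates(3) = 7
Line 3: red(1) + bird(1) + near(1) + ten(1) + avenue(3) = 7
Total: 4 + 7 + 7 = 18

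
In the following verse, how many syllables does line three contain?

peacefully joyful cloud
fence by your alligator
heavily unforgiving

Line three: heavily (3), unforgiving (4) → 7

7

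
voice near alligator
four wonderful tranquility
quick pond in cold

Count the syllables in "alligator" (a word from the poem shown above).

4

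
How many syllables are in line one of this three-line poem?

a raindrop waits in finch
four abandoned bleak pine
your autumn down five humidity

Line one: a(1) + raindrop(2) + waits(1) + in(1) + finch(1) = 6

6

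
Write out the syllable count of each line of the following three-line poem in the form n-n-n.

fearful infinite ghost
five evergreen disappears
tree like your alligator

6-7-7

Line 1: fearful (2), infinite (3), ghost (1) → 6
Line 2: five (1), evergreen (3), disappears (3) → 7
Line 3: tree (1), like (1), your (1), alligator (4) → 7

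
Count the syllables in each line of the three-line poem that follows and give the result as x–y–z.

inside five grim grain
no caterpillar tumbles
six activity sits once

Line 1: inside (2), five (1), grim (1), grain (1) → 5
Line 2: no (1), caterpillar (4), tumbles (2) → 7
Line 3: six (1), activity (4), sits (1), once (1) → 7

5–7–7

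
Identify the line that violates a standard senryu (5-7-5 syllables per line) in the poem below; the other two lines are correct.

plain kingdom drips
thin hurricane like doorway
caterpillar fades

The first line

Line 1: "plain kingdom drips": 1+2+1 = 4 (expected 5)
Line 2: "thin hurricane like doorway": 1+3+1+2 = 7 ✓
Line 3: "caterpillar fades": 4+1 = 5 ✓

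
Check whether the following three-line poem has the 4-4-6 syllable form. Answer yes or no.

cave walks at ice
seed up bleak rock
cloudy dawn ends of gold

Line 1: "cave walks at ice": 1+1+1+1 = 4 ✓
Line 2: "seed up bleak rock": 1+1+1+1 = 4 ✓
Line 3: "cloudy dawn ends of gold": 2+1+1+1+1 = 6 ✓

Yes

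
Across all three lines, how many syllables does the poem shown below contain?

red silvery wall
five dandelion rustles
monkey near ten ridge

17

Line 1: "red silvery wall": 1+3+1 = 5
Line 2: "five dandelion rustles": 1+4+2 = 7
Line 3: "monkey near ten ridge": 2+1+1+1 = 5
Total: 5 + 7 + 5 = 17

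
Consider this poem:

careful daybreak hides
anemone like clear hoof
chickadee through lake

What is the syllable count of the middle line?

7

The middle line: "anemone like clear hoof": 4+1+1+1 = 7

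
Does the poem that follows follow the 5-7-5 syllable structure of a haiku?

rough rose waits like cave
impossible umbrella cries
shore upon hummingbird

No

Line 1: rough (1), rose (1), waits (1), like (1), cave (1) → 5 ✓
Line 2: impossible (4), umbrella (3), cries (1) → 8 (expected 7)
Line 3: shore (1), upon (2), hummingbird (3) → 6 (expected 5)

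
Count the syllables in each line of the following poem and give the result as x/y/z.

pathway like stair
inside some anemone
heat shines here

Line 1: pathway(2) + like(1) + stair(1) = 4
Line 2: inside(2) + some(1) + anemone(4) = 7
Line 3: heat(1) + shines(1) + here(1) = 3

4/7/3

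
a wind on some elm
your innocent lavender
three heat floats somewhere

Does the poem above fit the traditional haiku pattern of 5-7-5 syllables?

Yes

Line 1: "a wind on some elm": 1+1+1+1+1 = 5 ✓
Line 2: "your innocent lavender": 1+3+3 = 7 ✓
Line 3: "three heat floats somewhere": 1+1+1+2 = 5 ✓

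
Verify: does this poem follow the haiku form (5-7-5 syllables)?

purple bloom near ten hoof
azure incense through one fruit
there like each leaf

No

Line 1: "purple bloom near ten hoof": 2+1+1+1+1 = 6 (expected 5)
Line 2: "azure incense through one fruit": 2+2+1+1+1 = 7 ✓
Line 3: "there like each leaf": 1+1+1+1 = 4 (expected 5)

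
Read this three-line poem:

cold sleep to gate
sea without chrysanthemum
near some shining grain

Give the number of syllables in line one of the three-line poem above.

Line one: cold(1) + sleep(1) + to(1) + gate(1) = 4

4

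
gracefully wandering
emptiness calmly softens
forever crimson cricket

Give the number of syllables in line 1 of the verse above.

6

Line 1: gracefully (3), wandering (3) → 6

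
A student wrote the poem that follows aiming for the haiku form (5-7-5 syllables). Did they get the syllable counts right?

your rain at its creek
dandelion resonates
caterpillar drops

Yes

Line 1: "your rain at its creek": 1+1+1+1+1 = 5 ✓
Line 2: "dandelion resonates": 4+3 = 7 ✓
Line 3: "caterpillar drops": 4+1 = 5 ✓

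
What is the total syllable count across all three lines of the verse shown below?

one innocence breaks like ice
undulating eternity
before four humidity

22

Line 1: "one innocence breaks like ice": 1+3+1+1+1 = 7
Line 2: "undulating eternity": 4+4 = 8
Line 3: "before four humidity": 2+1+4 = 7
Total: 7 + 8 + 7 = 22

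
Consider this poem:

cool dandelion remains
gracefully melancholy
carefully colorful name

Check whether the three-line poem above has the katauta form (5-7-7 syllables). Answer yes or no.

Line 1: cool(1) + dandelion(4) + remains(2) = 7 (expected 5)
Line 2: gracefully(3) + melancholy(4) = 7 ✓
Line 3: carefully(3) + colorful(3) + name(1) = 7 ✓

No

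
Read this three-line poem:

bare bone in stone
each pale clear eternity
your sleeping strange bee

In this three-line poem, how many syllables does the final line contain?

The final line: your (1), sleeping (2), strange (1), bee (1) → 5

5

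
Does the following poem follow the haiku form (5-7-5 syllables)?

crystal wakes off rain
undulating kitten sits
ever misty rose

Yes

Line 1: crystal (2), wakes (1), off (1), rain (1) → 5 ✓
Line 2: undulating (4), kitten (2), sits (1) → 7 ✓
Line 3: ever (2), misty (2), rose (1) → 5 ✓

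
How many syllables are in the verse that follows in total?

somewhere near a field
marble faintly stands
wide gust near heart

14

Line 1: somewhere (2), near (1), a (1), field (1) → 5
Line 2: marble (2), faintly (2), stands (1) → 5
Line 3: wide (1), gust (1), near (1), heart (1) → 4
Total: 5 + 5 + 4 = 14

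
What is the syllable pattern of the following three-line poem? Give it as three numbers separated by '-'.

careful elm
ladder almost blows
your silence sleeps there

3-5-5

Line 1: "careful elm": 2+1 = 3
Line 2: "ladder almost blows": 2+2+1 = 5
Line 3: "your silence sleeps there": 1+2+1+1 = 5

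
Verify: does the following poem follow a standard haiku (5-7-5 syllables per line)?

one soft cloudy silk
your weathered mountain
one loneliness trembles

Line 1: one(1) + soft(1) + cloudy(2) + silk(1) = 5 ✓
Line 2: your(1) + weathered(2) + mountain(2) = 5 (expected 7)
Line 3: one(1) + loneliness(3) + trembles(2) = 6 (expected 5)

No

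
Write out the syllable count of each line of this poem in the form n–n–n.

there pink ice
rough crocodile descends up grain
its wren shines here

Line 1: there(1) + pink(1) + ice(1) = 3
Line 2: rough(1) + crocodile(3) + descends(2) + up(1) + grain(1) = 8
Line 3: its(1) + wren(1) + shines(1) + here(1) = 4

3–8–4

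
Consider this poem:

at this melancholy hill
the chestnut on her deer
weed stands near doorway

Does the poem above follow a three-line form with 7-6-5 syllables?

Line 1: at (1), this (1), melancholy (4), hill (1) → 7 ✓
Line 2: the (1), chestnut (2), on (1), her (1), deer (1) → 6 ✓
Line 3: weed (1), stands (1), near (1), doorway (2) → 5 ✓

Yes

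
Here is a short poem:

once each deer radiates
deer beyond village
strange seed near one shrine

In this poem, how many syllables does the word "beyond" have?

2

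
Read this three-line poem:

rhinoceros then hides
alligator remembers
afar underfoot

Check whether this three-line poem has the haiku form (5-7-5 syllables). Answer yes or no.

No

Line 1: rhinoceros (4), then (1), hides (1) → 6 (expected 5)
Line 2: alligator (4), remembers (3) → 7 ✓
Line 3: afar (2), underfoot (3) → 5 ✓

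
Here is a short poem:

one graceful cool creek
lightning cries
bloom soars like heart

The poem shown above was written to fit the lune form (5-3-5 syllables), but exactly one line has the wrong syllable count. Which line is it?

Line 1: one(1) + graceful(2) + cool(1) + creek(1) = 5 ✓
Line 2: lightning(2) + cries(1) = 3 ✓
Line 3: bloom(1) + soars(1) + like(1) + heart(1) = 4 (expected 5)

The third line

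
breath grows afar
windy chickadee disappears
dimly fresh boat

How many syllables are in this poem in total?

16

Line 1: breath(1) + grows(1) + afar(2) = 4
Line 2: windy(2) + chickadee(3) + disappears(3) = 8
Line 3: dimly(2) + fresh(1) + boat(1) = 4
Total: 4 + 8 + 4 = 16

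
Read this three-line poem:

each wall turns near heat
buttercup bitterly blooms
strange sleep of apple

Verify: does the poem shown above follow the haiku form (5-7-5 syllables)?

Yes

Line 1: each(1) + wall(1) + turns(1) + near(1) + heat(1) = 5 ✓
Line 2: buttercup(3) + bitterly(3) + blooms(1) = 7 ✓
Line 3: strange(1) + sleep(1) + of(1) + apple(2) = 5 ✓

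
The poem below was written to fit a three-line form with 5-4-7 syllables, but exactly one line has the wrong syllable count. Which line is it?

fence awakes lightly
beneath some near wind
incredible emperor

Line 1: fence (1), awakes (2), lightly (2) → 5 ✓
Line 2: beneath (2), some (1), near (1), wind (1) → 5 (expected 4)
Line 3: incredible (4), emperor (3) → 7 ✓

Line 2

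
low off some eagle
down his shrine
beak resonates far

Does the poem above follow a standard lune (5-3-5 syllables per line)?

Yes

Line 1: "low off some eagle": 1+1+1+2 = 5 ✓
Line 2: "down his shrine": 1+1+1 = 3 ✓
Line 3: "beak resonates far": 1+3+1 = 5 ✓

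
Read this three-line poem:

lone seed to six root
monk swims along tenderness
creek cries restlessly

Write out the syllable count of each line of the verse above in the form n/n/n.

Line 1: "lone seed to six root": 1+1+1+1+1 = 5
Line 2: "monk swims along tenderness": 1+1+2+3 = 7
Line 3: "creek cries restlessly": 1+1+3 = 5

5/7/5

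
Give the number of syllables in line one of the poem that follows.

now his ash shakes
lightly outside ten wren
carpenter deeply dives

4

Line one: "now his ash shakes": 1+1+1+1 = 4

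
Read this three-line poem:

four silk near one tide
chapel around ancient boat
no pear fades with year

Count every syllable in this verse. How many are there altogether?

Line 1: "four silk near one tide": 1+1+1+1+1 = 5
Line 2: "chapel around ancient boat": 2+2+2+1 = 7
Line 3: "no pear fades with year": 1+1+1+1+1 = 5
Total: 5 + 7 + 5 = 17

17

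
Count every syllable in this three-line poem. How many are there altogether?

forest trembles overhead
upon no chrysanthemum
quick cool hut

Line 1: forest (2), trembles (2), overhead (3) → 7
Line 2: upon (2), no (1), chrysanthemum (4) → 7
Line 3: quick (1), cool (1), hut (1) → 3
Total: 7 + 7 + 3 = 17

17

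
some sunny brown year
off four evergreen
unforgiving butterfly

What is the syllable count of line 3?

7

Line 3: unforgiving(4) + butterfly(3) = 7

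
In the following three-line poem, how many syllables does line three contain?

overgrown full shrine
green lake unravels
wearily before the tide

Line three: wearily(3) + before(2) + the(1) + tide(1) = 7

7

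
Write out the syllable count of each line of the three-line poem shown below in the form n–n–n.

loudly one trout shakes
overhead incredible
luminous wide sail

Line 1: "loudly one trout shakes": 2+1+1+1 = 5
Line 2: "overhead incredible": 3+4 = 7
Line 3: "luminous wide sail": 3+1+1 = 5

5–7–5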